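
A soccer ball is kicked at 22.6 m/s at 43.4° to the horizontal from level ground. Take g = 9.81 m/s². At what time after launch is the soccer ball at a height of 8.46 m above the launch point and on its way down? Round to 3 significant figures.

2.47 s

v_y0 = 22.6 sin 43.4° = 15.53 m/s.
Set y = v_y0 t − ½ g t² = 8.46: 4.905 t² − 15.53 t + 8.46 = 0.
t = [15.53 ± √(241.2 − 166.0)] / 9.81 = (15.53 ± 8.672) / 9.81, giving t = 0.699 s or t = 2.47 s.
On the way down corresponds to the larger root: t = 2.47 s.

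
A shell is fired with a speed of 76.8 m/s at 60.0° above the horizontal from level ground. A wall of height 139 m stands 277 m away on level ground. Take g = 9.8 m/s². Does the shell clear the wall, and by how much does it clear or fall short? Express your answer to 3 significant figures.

v_x = 76.8 cos 60.0° = 38.40 m/s; v_y0 = 76.8 sin 60.0° = 66.51 m/s.
Time to reach the wall: t = 277 / 38.40 = 7.214 s.
Height at that point: y = 66.51×7.214 − 4.900×7.214² = 224.8 m.
That is 224.8 − 139 = 85.8 m above the top of the wall, so the shell clears it.

Yes — it clears the wall by 85.8 m.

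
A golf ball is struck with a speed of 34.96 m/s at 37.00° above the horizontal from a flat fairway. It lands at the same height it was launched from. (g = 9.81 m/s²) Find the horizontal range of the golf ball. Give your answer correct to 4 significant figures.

For level ground, R = v₀² sin(2θ) / g.
sin(2 × 37.00°) = sin 74.000° = 0.9613.
R = (34.96)² × 0.9613 / 9.81 = 119.8 m.

119.8 m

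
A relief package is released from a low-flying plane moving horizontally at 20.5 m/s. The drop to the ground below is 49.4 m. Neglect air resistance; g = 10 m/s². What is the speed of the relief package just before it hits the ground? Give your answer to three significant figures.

Fall time: t = √(2 × 49.4 / 10) = 3.143 s.
At impact: v_x = 20.5 m/s (unchanged), v_y = g t = 10 × 3.143 = 31.43 m/s.
Speed = √(v_x² + v_y²) = √(420.2 + 987.8) = 37.5 m/s.

37.5 m/s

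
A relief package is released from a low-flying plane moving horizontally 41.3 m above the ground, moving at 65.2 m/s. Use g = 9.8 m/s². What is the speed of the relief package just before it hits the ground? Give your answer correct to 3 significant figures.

Fall time: t = √(2 × 41.3 / 9.8) = 2.903 s.
At impact: v_x = 65.2 m/s (unchanged), v_y = g t = 9.8 × 2.903 = 28.45 m/s.
Speed = √(v_x² + v_y²) = √(4251 + 809.4) = 71.1 m/s.

71.1 m/s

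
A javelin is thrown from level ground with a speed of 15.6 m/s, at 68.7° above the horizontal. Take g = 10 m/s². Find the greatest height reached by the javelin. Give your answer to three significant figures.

10.6 m

Vertical component of launch velocity: v_y = 15.6 sin 68.7° = 14.53 m/s.
At the highest point the vertical velocity is zero, so v_y² = 2 g h_max.
h_max = (14.53)² / (2 × 10) = 211.1 / 20.00 = 10.6 m.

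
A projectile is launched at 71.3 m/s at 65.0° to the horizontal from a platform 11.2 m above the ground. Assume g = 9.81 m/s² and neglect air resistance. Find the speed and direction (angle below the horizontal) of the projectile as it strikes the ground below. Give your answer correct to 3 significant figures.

v_x = 71.3 cos 65.0° = 30.13 m/s (constant).
|v_y| at impact = √((64.62)² + 2×9.81×11.2) = 66.30 m/s.
Speed = √(30.13² + 66.30²) = 72.8 m/s; angle = arctan(66.30/30.13) = 65.6° below horizontal.

72.8 m/s at 65.6° below the horizontal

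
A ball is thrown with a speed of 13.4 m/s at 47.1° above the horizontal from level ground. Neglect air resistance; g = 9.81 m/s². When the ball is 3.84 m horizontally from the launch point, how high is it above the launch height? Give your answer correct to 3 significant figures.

v_x = 13.4 cos 47.1° = 9.122 m/s, v_y0 = 13.4 sin 47.1° = 9.816 m/s.
Time to reach x = 3.84 m: t = x / v_x = 3.84 / 9.122 = 0.4210 s.
y = v_y0 t − ½ g t² = 9.816×0.4210 − 4.905×0.4210² = 3.26 m.

3.26 m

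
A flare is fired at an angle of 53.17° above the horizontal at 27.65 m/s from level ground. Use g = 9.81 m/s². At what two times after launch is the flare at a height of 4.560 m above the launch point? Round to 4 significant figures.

v_y0 = 27.65 sin 53.17° = 22.132 m/s.
Set y = v_y0 t − ½ g t² = 4.560: 4.905 t² − 22.132 t + 4.560 = 0.
t = [22.132 ± √(489.83 − 89.467)] / 9.81 = (22.132 ± 20.009) / 9.81, giving t = 0.2164 s or t = 4.296 s.
So the flare is at 4.560 m at t = 0.2164 s (rising) and t = 4.296 s (falling).

0.2164 s and 4.296 s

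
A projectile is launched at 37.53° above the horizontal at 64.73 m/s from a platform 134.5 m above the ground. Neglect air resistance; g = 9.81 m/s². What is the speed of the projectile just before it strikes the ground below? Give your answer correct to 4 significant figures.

v_x = 64.73 cos 37.53° = 51.333 m/s is unchanged throughout.
For the vertical component, v_y² = v_y0² + 2 g h = (39.432)² + 2×9.81×134.5 = 4193.8, so |v_y| = 64.760 m/s.
Impact speed = √(v_x² + v_y²) = √(2635.1 + 4193.8) = 82.64 m/s.

82.64 m/s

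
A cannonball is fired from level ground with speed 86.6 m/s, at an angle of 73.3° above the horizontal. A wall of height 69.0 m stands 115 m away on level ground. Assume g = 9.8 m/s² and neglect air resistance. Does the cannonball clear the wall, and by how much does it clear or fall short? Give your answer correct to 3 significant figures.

v_x = 86.6 cos 73.3° = 24.89 m/s; v_y0 = 86.6 sin 73.3° = 82.95 m/s.
Time to reach the wall: t = 115 / 24.89 = 4.620 s.
Height at that point: y = 82.95×4.620 − 4.900×4.620² = 278.6 m.
That is 278.6 − 69.0 = 210 m above the top of the wall, so the cannonball clears it.

Yes — it clears the wall by 210 m.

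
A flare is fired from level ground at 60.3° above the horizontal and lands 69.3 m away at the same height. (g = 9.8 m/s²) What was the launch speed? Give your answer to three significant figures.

On level ground, R = v₀² sin(2θ) / g, so v₀ = √(R g / sin 2θ).
sin(2 × 60.3°) = 0.8607.
v₀ = √(69.3 × 9.8 / 0.8607) = √789.1 = 28.1 m/s.

28.1 m/s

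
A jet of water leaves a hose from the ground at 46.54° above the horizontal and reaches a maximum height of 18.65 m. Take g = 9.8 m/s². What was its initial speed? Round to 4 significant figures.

At maximum height v_y = 0, so (v₀ sin θ)² = 2 g H.
v₀ sin 46.54° = √(2 × 9.8 × 18.65) = 19.119 m/s.
v₀ = 19.119 / sin 46.54° = 19.119 / 0.7259 = 26.34 m/s.

26.34 m/s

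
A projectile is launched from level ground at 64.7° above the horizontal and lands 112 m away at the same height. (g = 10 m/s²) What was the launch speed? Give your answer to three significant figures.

38.1 m/s

On level ground, R = v₀² sin(2θ) / g, so v₀ = √(R g / sin 2θ).
sin(2 × 64.7°) = 0.7727.
v₀ = √(112 × 10 / 0.7727) = √1449 = 38.1 m/s.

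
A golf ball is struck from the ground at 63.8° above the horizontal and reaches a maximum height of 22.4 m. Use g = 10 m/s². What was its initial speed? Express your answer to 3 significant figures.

23.6 m/s

At maximum height v_y = 0, so (v₀ sin θ)² = 2 g H.
v₀ sin 63.8° = √(2 × 10 × 22.4) = 21.17 m/s.
v₀ = 21.17 / sin 63.8° = 21.17 / 0.8973 = 23.6 m/s.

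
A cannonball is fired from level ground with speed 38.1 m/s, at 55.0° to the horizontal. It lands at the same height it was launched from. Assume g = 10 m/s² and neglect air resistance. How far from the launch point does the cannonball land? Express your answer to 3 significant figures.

For level ground, R = v₀² sin(2θ) / g.
sin(2 × 55.0°) = sin 110.0° = 0.9397.
R = (38.1)² × 0.9397 / 10 = 136 m.

136 m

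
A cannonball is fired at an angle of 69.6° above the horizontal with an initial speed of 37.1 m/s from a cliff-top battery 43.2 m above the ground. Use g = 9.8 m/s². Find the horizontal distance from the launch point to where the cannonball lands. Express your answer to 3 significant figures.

106 m

Components: v_x = 37.1 cos 69.6° = 12.93 m/s, v_y = 37.1 sin 69.6° = 34.77 m/s.
Vertical: 0 = 43.2 + 34.77 t − ½(9.8) t² ⇒ 4.900 t² − 34.77 t − 43.2 = 0.
t = [34.77 + √(1209 + 846.7)] / 9.800 = 8.174 s.
Horizontal: R = v_x · t = 12.93 × 8.174 = 106 m.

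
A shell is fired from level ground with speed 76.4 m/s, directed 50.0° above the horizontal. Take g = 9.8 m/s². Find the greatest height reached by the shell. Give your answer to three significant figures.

175 m

Vertical component of launch velocity: v_y = 76.4 sin 50.0° = 58.53 m/s.
At the highest point the vertical velocity is zero, so v_y² = 2 g h_max.
h_max = (58.53)² / (2 × 9.8) = 3426 / 19.60 = 175 m.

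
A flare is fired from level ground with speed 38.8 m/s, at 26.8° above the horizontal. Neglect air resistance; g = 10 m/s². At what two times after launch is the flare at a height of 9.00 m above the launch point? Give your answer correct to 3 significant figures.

v_y0 = 38.8 sin 26.8° = 17.49 m/s.
Set y = v_y0 t − ½ g t² = 9.00: 5.000 t² − 17.49 t + 9.00 = 0.
t = [17.49 ± √(305.9 − 180.0)] / 10 = (17.49 ± 11.22) / 10, giving t = 0.627 s or t = 2.87 s.
So the flare is at 9.00 m at t = 0.627 s (rising) and t = 2.87 s (falling).

0.627 s and 2.87 s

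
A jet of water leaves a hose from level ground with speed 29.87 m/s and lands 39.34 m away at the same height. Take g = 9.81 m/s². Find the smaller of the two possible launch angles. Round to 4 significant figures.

Level-ground range: R = v₀² sin(2θ)/g ⇒ sin 2θ = R g / v₀² = 39.34×9.81/29.87² = 0.4325.
2θ = arcsin(0.4325) = 25.626° or 180° − 25.626° = 154.374°.
So θ = 12.81° or θ = 77.19°.

12.81°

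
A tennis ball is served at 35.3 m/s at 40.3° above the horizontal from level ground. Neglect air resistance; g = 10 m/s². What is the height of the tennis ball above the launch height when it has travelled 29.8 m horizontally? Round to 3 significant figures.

19.1 m

v_x = 35.3 cos 40.3° = 26.92 m/s, v_y0 = 35.3 sin 40.3° = 22.83 m/s.
Time to reach x = 29.8 m: t = x / v_x = 29.8 / 26.92 = 1.107 s.
y = v_y0 t − ½ g t² = 22.83×1.107 − 5.000×1.107² = 19.1 m.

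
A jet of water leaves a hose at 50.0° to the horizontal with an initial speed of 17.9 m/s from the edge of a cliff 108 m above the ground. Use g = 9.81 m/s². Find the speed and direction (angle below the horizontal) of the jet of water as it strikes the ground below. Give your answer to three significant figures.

49.4 m/s at 76.5° below the horizontal

v_x = 17.9 cos 50.0° = 11.51 m/s (constant).
|v_y| at impact = √((13.71)² + 2×9.81×108) = 48.03 m/s.
Speed = √(11.51² + 48.03²) = 49.4 m/s; angle = arctan(48.03/11.51) = 76.5° below horizontal.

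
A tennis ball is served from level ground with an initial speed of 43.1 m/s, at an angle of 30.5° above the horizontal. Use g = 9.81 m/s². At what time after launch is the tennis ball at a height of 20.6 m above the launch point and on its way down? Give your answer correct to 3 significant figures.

3.11 s

v_y0 = 43.1 sin 30.5° = 21.87 m/s.
Set y = v_y0 t − ½ g t² = 20.6: 4.905 t² − 21.87 t + 20.6 = 0.
t = [21.87 ± √(478.3 − 404.2)] / 9.81 = (21.87 ± 8.608) / 9.81, giving t = 1.35 s or t = 3.11 s.
On the way down corresponds to the larger root: t = 3.11 s.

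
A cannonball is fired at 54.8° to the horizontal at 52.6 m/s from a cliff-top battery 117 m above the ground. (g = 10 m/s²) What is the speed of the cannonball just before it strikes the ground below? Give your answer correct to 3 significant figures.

71.5 m/s

v_x = 52.6 cos 54.8° = 30.32 m/s is unchanged throughout.
For the vertical component, v_y² = v_y0² + 2 g h = (42.98)² + 2×10×117 = 4187, so |v_y| = 64.71 m/s.
Impact speed = √(v_x² + v_y²) = √(919.3 + 4187) = 71.5 m/s.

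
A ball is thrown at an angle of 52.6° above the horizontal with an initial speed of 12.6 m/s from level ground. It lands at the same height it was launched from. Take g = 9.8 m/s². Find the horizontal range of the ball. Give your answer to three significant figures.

Components: v_x = 12.6 cos 52.6° = 7.653 m/s, v_y = 12.6 sin 52.6° = 10.01 m/s.
Time of flight (same landing height): t = 2 v_y / g = 2 × 10.01 / 9.8 = 2.043 s.
Range: R = v_x · t = 7.653 × 2.043 = 15.6 m.

15.6 m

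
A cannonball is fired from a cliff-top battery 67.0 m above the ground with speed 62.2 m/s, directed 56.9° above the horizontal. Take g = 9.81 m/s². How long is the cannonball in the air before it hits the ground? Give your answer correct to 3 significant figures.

Vertical component: v_y = 62.2 sin 56.9° = 52.11 m/s.
Taking up as positive with launch at y = 67.0 m, landing at y = 0: 0 = 67.0 + 52.11 t − ½(9.81) t².
Solving 4.905 t² − 52.11 t − 67.0 = 0 gives t = [52.11 + √(52.11² + 4·4.905·67.0)] / 9.810 = 11.8 s.

11.8 s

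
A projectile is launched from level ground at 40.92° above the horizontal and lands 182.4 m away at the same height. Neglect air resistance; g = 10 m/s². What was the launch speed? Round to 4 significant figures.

On level ground, R = v₀² sin(2θ) / g, so v₀ = √(R g / sin 2θ).
sin(2 × 40.92°) = 0.9899.
v₀ = √(182.4 × 10 / 0.9899) = √1842.6 = 42.93 m/s.

42.93 m/s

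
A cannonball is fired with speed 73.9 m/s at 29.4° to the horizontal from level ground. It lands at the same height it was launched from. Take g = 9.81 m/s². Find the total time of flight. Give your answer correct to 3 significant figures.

7.40 s

Vertical component: v_y = 73.9 sin 29.4° = 36.28 m/s.
For a projectile landing at launch height, time of flight is t = 2 v_y / g = 2 × 36.28 / 9.81 = 7.40 s.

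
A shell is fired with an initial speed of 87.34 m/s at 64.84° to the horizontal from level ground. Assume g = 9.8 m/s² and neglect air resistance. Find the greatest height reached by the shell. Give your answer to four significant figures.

Vertical component of launch velocity: v_y = 87.34 sin 64.84° = 79.054 m/s.
At the highest point the vertical velocity is zero, so v_y² = 2 g h_max.
h_max = (79.054)² / (2 × 9.8) = 6249.5 / 19.60 = 318.9 m.

318.9 m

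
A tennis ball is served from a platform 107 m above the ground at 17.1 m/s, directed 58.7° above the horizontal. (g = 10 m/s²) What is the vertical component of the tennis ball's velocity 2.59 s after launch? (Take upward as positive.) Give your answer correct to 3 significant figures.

-11.3 m/s

Initial vertical component: v_y0 = 17.1 sin 58.7° = 14.61 m/s.
v_y(t) = v_y0 − g t = 14.61 − 10 × 2.59 = -11.3 m/s.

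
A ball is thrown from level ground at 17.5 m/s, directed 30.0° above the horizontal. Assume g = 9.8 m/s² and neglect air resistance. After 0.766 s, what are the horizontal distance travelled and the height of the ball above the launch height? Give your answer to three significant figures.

v_x = 17.5 cos 30.0° = 15.16 m/s; v_y0 = 17.5 sin 30.0° = 8.750 m/s.
x = v_x t = 15.16 × 0.766 = 11.6 m.
y = v_y0 t − ½ g t² = 8.750×0.766 − 4.900×0.766² = 3.83 m.

x = 11.6 m, y = 3.83 m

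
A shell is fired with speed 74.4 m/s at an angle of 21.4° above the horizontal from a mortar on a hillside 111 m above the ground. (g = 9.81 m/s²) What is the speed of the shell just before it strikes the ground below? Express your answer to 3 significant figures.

v_x = 74.4 cos 21.4° = 69.27 m/s is unchanged throughout.
For the vertical component, v_y² = v_y0² + 2 g h = (27.15)² + 2×9.81×111 = 2915, so |v_y| = 53.99 m/s.
Impact speed = √(v_x² + v_y²) = √(4798 + 2915) = 87.8 m/s.

87.8 m/s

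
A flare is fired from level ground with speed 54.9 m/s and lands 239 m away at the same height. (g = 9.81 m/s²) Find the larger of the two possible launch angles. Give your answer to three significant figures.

64.5°

Level-ground range: R = v₀² sin(2θ)/g ⇒ sin 2θ = R g / v₀² = 239×9.81/54.9² = 0.7779.
2θ = arcsin(0.7779) = 51.07° or 180° − 51.07° = 128.93°.
So θ = 25.5° or θ = 64.5°.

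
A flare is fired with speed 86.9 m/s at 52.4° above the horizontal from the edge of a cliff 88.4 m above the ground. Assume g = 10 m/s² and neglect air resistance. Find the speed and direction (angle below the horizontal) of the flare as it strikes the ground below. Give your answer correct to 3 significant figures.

v_x = 86.9 cos 52.4° = 53.02 m/s (constant).
|v_y| at impact = √((68.85)² + 2×10×88.4) = 80.67 m/s.
Speed = √(53.02² + 80.67²) = 96.5 m/s; angle = arctan(80.67/53.02) = 56.7° below horizontal.

96.5 m/s at 56.7° below the horizontal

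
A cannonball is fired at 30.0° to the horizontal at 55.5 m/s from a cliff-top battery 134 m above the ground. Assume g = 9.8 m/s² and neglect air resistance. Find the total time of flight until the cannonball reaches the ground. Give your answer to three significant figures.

8.78 s

Vertical component: v_y = 55.5 sin 30.0° = 27.75 m/s.
Taking up as positive with launch at y = 134 m, landing at y = 0: 0 = 134 + 27.75 t − ½(9.8) t².
Solving 4.900 t² − 27.75 t − 134 = 0 gives t = [27.75 + √(27.75² + 4·4.900·134)] / 9.800 = 8.78 s.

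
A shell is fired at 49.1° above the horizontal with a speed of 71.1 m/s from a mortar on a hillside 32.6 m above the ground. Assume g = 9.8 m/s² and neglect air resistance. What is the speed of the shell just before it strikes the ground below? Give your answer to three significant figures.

v_x = 71.1 cos 49.1° = 46.55 m/s is unchanged throughout.
For the vertical component, v_y² = v_y0² + 2 g h = (53.74)² + 2×9.8×32.6 = 3527, so |v_y| = 59.39 m/s.
Impact speed = √(v_x² + v_y²) = √(2167 + 3527) = 75.5 m/s.

75.5 m/s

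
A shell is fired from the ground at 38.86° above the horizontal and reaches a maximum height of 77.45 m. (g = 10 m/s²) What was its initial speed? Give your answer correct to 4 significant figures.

62.73 m/s

At maximum height v_y = 0, so (v₀ sin θ)² = 2 g H.
v₀ sin 38.86° = √(2 × 10 × 77.45) = 39.357 m/s.
v₀ = 39.357 / sin 38.86° = 39.357 / 0.6274 = 62.73 m/s.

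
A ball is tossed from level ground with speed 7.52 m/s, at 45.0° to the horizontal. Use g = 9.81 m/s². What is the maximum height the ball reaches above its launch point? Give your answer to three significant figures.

1.44 m

Vertical component of launch velocity: v_y = 7.52 sin 45.0° = 5.317 m/s.
At the highest point the vertical velocity is zero, so v_y² = 2 g h_max.
h_max = (5.317)² / (2 × 9.81) = 28.27 / 19.62 = 1.44 m.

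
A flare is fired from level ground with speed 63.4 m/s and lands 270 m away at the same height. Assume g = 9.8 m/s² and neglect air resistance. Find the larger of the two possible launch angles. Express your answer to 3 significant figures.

Level-ground range: R = v₀² sin(2θ)/g ⇒ sin 2θ = R g / v₀² = 270×9.8/63.4² = 0.6583.
2θ = arcsin(0.6583) = 41.17° or 180° − 41.17° = 138.83°.
So θ = 20.6° or θ = 69.4°.

69.4°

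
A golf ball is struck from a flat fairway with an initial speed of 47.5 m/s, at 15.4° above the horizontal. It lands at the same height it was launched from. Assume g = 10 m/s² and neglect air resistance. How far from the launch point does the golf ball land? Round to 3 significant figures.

For level ground, R = v₀² sin(2θ) / g.
sin(2 × 15.4°) = sin 30.80° = 0.5120.
R = (47.5)² × 0.5120 / 10 = 116 m.

116 m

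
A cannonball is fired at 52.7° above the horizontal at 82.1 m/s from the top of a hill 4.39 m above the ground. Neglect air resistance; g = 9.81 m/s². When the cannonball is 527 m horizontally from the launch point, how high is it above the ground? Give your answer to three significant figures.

v_x = 82.1 cos 52.7° = 49.75 m/s, v_y0 = 82.1 sin 52.7° = 65.31 m/s.
Time to reach x = 527 m: t = x / v_x = 527 / 49.75 = 10.59 s.
y = 4.39 + v_y0 t − ½ g t² = 4.39 + 65.31×10.59 − 4.905×10.59² = 146 m.

146 m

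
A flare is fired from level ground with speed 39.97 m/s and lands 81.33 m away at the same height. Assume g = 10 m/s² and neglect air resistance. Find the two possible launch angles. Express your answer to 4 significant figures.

15.30° and 74.70°

Level-ground range: R = v₀² sin(2θ)/g ⇒ sin 2θ = R g / v₀² = 81.33×10/39.97² = 0.5091.
2θ = arcsin(0.5091) = 30.604° or 180° − 30.604° = 149.396°.
So θ = 15.30° or θ = 74.70°.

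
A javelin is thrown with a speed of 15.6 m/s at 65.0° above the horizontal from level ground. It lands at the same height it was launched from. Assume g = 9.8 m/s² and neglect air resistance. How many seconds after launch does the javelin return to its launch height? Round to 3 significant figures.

Vertical component: v_y = 15.6 sin 65.0° = 14.14 m/s.
For a projectile landing at launch height, time of flight is t = 2 v_y / g = 2 × 14.14 / 9.8 = 2.89 s.

2.89 s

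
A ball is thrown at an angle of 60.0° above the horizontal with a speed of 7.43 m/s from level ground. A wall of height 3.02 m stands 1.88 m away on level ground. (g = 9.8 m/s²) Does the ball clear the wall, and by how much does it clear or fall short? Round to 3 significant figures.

v_x = 7.43 cos 60.0° = 3.715 m/s; v_y0 = 7.43 sin 60.0° = 6.435 m/s.
Time to reach the wall: t = 1.88 / 3.715 = 0.5061 s.
Height at that point: y = 6.435×0.5061 − 4.900×0.5061² = 2.002 m.
That is 3.02 − 2.002 = 1.02 m below the top of the wall, so the ball does not clear it.

No — it falls 1.02 m short of clearing the wall.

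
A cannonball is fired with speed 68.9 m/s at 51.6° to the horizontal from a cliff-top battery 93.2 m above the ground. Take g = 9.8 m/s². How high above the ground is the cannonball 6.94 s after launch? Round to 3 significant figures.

v_y0 = 68.9 sin 51.6° = 54.00 m/s.
y(t) = 93.2 + v_y0 t − ½ g t² = 93.2 + 54.00×6.94 − ½×9.8×6.94² = 232 m.

232 m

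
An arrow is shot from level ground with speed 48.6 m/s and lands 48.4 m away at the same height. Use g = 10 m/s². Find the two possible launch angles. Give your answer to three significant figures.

5.91° and 84.1°

Level-ground range: R = v₀² sin(2θ)/g ⇒ sin 2θ = R g / v₀² = 48.4×10/48.6² = 0.2049.
2θ = arcsin(0.2049) = 11.82° or 180° − 11.82° = 168.18°.
So θ = 5.91° or θ = 84.1°.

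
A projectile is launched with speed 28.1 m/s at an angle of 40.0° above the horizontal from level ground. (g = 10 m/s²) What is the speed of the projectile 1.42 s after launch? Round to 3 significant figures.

21.9 m/s

v_x = 28.1 cos 40.0° = 21.53 m/s (constant).
v_y(t) = 28.1 sin 40.0° − g t = 18.06 − 10 × 1.42 = 3.860 m/s.
Speed = √(v_x² + v_y²) = √(463.5 + 14.90) = 21.9 m/s.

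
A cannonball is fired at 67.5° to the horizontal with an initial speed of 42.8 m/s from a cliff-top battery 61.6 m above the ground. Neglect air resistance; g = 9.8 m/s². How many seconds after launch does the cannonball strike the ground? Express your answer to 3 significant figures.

Vertical component: v_y = 42.8 sin 67.5° = 39.54 m/s.
Taking up as positive with launch at y = 61.6 m, landing at y = 0: 0 = 61.6 + 39.54 t − ½(9.8) t².
Solving 4.900 t² − 39.54 t − 61.6 = 0 gives t = [39.54 + √(39.54² + 4·4.900·61.6)] / 9.800 = 9.41 s.

9.41 s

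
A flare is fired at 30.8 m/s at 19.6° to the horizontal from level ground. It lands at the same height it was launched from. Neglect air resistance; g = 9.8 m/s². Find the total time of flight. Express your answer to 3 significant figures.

2.11 s

Vertical component: v_y = 30.8 sin 19.6° = 10.33 m/s.
For a projectile landing at launch height, time of flight is t = 2 v_y / g = 2 × 10.33 / 9.8 = 2.11 s.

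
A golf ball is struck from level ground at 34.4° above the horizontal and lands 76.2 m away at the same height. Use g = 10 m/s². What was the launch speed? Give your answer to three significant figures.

On level ground, R = v₀² sin(2θ) / g, so v₀ = √(R g / sin 2θ).
sin(2 × 34.4°) = 0.9323.
v₀ = √(76.2 × 10 / 0.9323) = √817.3 = 28.6 m/s.

28.6 m/s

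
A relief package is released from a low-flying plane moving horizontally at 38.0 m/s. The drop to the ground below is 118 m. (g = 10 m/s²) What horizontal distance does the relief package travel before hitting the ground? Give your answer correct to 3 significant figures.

185 m

Initial vertical velocity is zero, so the fall time comes from h = ½ g t²: t = √(2 × 118 / 10) = 4.858 s.
Horizontal motion is uniform at 38.0 m/s, so x = 38.0 × 4.858 = 185 m.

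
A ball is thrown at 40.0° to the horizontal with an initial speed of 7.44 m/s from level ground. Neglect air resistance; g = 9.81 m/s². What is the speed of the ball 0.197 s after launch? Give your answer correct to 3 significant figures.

6.37 m/s

v_x = 7.44 cos 40.0° = 5.699 m/s (constant).
v_y(t) = 7.44 sin 40.0° − g t = 4.782 − 9.81 × 0.197 = 2.849 m/s.
Speed = √(v_x² + v_y²) = √(32.48 + 8.117) = 6.37 m/s.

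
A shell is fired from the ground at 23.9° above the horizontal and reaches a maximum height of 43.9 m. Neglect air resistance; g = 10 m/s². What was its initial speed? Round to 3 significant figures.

73.1 m/s

At maximum height v_y = 0, so (v₀ sin θ)² = 2 g H.
v₀ sin 23.9° = √(2 × 10 × 43.9) = 29.63 m/s.
v₀ = 29.63 / sin 23.9° = 29.63 / 0.4051 = 73.1 m/s.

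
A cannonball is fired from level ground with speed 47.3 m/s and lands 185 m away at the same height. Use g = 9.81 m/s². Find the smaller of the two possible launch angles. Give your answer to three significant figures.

27.1°

Level-ground range: R = v₀² sin(2θ)/g ⇒ sin 2θ = R g / v₀² = 185×9.81/47.3² = 0.8112.
2θ = arcsin(0.8112) = 54.21° or 180° − 54.21° = 125.79°.
So θ = 27.1° or θ = 62.9°.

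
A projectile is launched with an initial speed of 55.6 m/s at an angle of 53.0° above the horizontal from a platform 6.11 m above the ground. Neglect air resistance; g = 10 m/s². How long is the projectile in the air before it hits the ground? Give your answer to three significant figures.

Vertical component: v_y = 55.6 sin 53.0° = 44.40 m/s.
Taking up as positive with launch at y = 6.11 m, landing at y = 0: 0 = 6.11 + 44.40 t − ½(10) t².
Solving 5.000 t² − 44.40 t − 6.11 = 0 gives t = [44.40 + √(44.40² + 4·5.000·6.11)] / 10.00 = 9.02 s.

9.02 s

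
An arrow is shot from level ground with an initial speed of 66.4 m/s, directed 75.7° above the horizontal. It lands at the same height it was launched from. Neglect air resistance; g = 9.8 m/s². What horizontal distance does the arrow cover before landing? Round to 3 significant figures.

215 m

Components: v_x = 66.4 cos 75.7° = 16.40 m/s, v_y = 66.4 sin 75.7° = 64.34 m/s.
Time of flight (same landing height): t = 2 v_y / g = 2 × 64.34 / 9.8 = 13.13 s.
Range: R = v_x · t = 16.40 × 13.13 = 215 m.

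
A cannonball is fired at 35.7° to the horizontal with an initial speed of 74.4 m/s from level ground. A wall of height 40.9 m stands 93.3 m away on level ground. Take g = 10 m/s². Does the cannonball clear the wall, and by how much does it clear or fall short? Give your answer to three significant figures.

v_x = 74.4 cos 35.7° = 60.42 m/s; v_y0 = 74.4 sin 35.7° = 43.42 m/s.
Time to reach the wall: t = 93.3 / 60.42 = 1.544 s.
Height at that point: y = 43.42×1.544 − 5.000×1.544² = 55.12 m.
That is 55.12 − 40.9 = 14.2 m above the top of the wall, so the cannonball clears it.

Yes — it clears the wall by 14.2 m.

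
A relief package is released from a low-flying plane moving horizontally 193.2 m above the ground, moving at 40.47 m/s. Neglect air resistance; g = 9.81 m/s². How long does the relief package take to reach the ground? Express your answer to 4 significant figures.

The horizontal speed doesn't affect the fall. With v_y0 = 0, h = ½ g t².
t = √(2 × 193.2 / 9.81) = √39.388 = 6.276 s.

6.276 s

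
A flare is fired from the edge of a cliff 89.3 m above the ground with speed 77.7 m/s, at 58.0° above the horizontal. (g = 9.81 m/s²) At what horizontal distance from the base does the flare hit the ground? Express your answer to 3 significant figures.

Components: v_x = 77.7 cos 58.0° = 41.17 m/s, v_y = 77.7 sin 58.0° = 65.89 m/s.
Vertical: 0 = 89.3 + 65.89 t − ½(9.81) t² ⇒ 4.905 t² − 65.89 t − 89.3 = 0.
t = [65.89 + √(4341 + 1752)] / 9.810 = 14.67 s.
Horizontal: R = v_x · t = 41.17 × 14.67 = 604 m.

604 m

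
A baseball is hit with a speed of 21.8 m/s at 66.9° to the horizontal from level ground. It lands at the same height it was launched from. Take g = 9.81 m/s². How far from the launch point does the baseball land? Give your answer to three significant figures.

35.0 m

For level ground, R = v₀² sin(2θ) / g.
sin(2 × 66.9°) = sin 133.8° = 0.7218.
R = (21.8)² × 0.7218 / 9.81 = 35.0 m.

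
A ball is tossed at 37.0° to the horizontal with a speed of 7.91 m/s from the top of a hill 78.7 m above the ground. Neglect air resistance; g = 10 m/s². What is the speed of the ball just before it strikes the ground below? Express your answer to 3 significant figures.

40.5 m/s

v_x = 7.91 cos 37.0° = 6.317 m/s is unchanged throughout.
For the vertical component, v_y² = v_y0² + 2 g h = (4.760)² + 2×10×78.7 = 1597, so |v_y| = 39.96 m/s.
Impact speed = √(v_x² + v_y²) = √(39.90 + 1597) = 40.5 m/s.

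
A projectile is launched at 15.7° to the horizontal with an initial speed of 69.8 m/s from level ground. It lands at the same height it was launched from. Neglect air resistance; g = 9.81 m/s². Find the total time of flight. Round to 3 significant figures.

3.85 s

Vertical component: v_y = 69.8 sin 15.7° = 18.89 m/s.
For a projectile landing at launch height, time of flight is t = 2 v_y / g = 2 × 18.89 / 9.81 = 3.85 s.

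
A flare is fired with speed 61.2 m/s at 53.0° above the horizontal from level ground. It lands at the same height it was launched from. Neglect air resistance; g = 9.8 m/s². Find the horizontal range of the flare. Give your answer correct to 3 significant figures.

367 m

For level ground, R = v₀² sin(2θ) / g.
sin(2 × 53.0°) = sin 106.0° = 0.9613.
R = (61.2)² × 0.9613 / 9.8 = 367 m.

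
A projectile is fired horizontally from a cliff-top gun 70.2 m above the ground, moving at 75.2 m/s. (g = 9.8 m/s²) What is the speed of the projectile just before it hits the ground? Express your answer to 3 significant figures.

Fall time: t = √(2 × 70.2 / 9.8) = 3.785 s.
At impact: v_x = 75.2 m/s (unchanged), v_y = g t = 9.8 × 3.785 = 37.09 m/s.
Speed = √(v_x² + v_y²) = √(5655 + 1376) = 83.9 m/s.

83.9 m/s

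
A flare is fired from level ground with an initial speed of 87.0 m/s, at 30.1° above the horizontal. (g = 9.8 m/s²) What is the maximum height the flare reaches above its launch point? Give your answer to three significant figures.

97.1 m

Vertical component of launch velocity: v_y = 87.0 sin 30.1° = 43.63 m/s.
At the highest point the vertical velocity is zero, so v_y² = 2 g h_max.
h_max = (43.63)² / (2 × 9.8) = 1904 / 19.60 = 97.1 m.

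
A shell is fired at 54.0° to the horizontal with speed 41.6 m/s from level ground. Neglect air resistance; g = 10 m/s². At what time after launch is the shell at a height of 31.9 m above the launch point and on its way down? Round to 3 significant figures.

v_y0 = 41.6 sin 54.0° = 33.66 m/s.
Set y = v_y0 t − ½ g t² = 31.9: 5.000 t² − 33.66 t + 31.9 = 0.
t = [33.66 ± √(1133 − 638.0)] / 10 = (33.66 ± 22.25) / 10, giving t = 1.14 s or t = 5.59 s.
On the way down corresponds to the larger root: t = 5.59 s.

5.59 s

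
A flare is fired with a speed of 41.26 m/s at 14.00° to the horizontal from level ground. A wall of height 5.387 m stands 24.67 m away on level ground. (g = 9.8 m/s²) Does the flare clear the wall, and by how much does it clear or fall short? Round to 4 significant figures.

v_x = 41.26 cos 14.00° = 40.034 m/s; v_y0 = 41.26 sin 14.00° = 9.9817 m/s.
Time to reach the wall: t = 24.67 / 40.034 = 0.61623 s.
Height at that point: y = 9.9817×0.61623 − 4.900×0.61623² = 4.2903 m.
That is 5.387 − 4.2903 = 1.097 m below the top of the wall, so the flare does not clear it.

No — it falls 1.097 m short of clearing the wall.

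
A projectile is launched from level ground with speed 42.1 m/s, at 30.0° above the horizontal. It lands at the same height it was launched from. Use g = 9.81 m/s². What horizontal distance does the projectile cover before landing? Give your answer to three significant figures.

156 m

Components: v_x = 42.1 cos 30.0° = 36.46 m/s, v_y = 42.1 sin 30.0° = 21.05 m/s.
Time of flight (same landing height): t = 2 v_y / g = 2 × 21.05 / 9.81 = 4.292 s.
Range: R = v_x · t = 36.46 × 4.292 = 156 m.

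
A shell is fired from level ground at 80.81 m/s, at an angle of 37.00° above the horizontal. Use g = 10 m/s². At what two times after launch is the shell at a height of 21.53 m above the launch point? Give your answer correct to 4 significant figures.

v_y0 = 80.81 sin 37.00° = 48.633 m/s.
Set y = v_y0 t − ½ g t² = 21.53: 5.000 t² − 48.633 t + 21.53 = 0.
t = [48.633 ± √(2365.2 − 430.60)] / 10 = (48.633 ± 43.984) / 10, giving t = 0.4649 s or t = 9.262 s.
So the shell is at 21.53 m at t = 0.4649 s (rising) and t = 9.262 s (falling).

0.4649 s and 9.262 s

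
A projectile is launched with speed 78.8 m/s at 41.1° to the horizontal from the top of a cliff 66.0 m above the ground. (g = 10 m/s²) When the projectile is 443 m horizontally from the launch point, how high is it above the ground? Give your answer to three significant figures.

174 m

v_x = 78.8 cos 41.1° = 59.38 m/s, v_y0 = 78.8 sin 41.1° = 51.80 m/s.
Time to reach x = 443 m: t = x / v_x = 443 / 59.38 = 7.460 s.
y = 66.0 + v_y0 t − ½ g t² = 66.0 + 51.80×7.460 − 5.000×7.460² = 174 m.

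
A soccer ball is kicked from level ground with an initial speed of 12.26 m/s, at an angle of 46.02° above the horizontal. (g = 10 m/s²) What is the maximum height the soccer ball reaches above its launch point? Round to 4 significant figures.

3.891 m

Vertical component of launch velocity: v_y = 12.26 sin 46.02° = 8.8221 m/s.
At the highest point the vertical velocity is zero, so v_y² = 2 g h_max.
h_max = (8.8221)² / (2 × 10) = 77.829 / 20.00 = 3.891 m.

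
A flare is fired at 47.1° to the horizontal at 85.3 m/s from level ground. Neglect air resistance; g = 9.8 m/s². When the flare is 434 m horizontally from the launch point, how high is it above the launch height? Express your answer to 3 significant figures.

v_x = 85.3 cos 47.1° = 58.07 m/s, v_y0 = 85.3 sin 47.1° = 62.49 m/s.
Time to reach x = 434 m: t = x / v_x = 434 / 58.07 = 7.474 s.
y = v_y0 t − ½ g t² = 62.49×7.474 − 4.900×7.474² = 193 m.

193 m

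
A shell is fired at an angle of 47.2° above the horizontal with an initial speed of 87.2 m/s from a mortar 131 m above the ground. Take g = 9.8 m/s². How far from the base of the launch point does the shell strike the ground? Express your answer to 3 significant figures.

Components: v_x = 87.2 cos 47.2° = 59.25 m/s, v_y = 87.2 sin 47.2° = 63.98 m/s.
Vertical: 0 = 131 + 63.98 t − ½(9.8) t² ⇒ 4.900 t² − 63.98 t − 131 = 0.
t = [63.98 + √(4093 + 2568)] / 9.800 = 14.86 s.
Horizontal: R = v_x · t = 59.25 × 14.86 = 880 m.

880 m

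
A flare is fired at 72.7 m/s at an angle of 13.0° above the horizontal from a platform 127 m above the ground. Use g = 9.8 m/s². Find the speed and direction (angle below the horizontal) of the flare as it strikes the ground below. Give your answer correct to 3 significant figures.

v_x = 72.7 cos 13.0° = 70.84 m/s (constant).
|v_y| at impact = √((16.35)² + 2×9.8×127) = 52.50 m/s.
Speed = √(70.84² + 52.50²) = 88.2 m/s; angle = arctan(52.50/70.84) = 36.5° below horizontal.

88.2 m/s at 36.5° below the horizontal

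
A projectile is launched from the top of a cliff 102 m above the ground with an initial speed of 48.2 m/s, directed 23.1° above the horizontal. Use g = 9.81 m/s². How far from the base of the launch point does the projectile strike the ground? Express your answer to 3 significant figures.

Components: v_x = 48.2 cos 23.1° = 44.34 m/s, v_y = 48.2 sin 23.1° = 18.91 m/s.
Vertical: 0 = 102 + 18.91 t − ½(9.81) t² ⇒ 4.905 t² − 18.91 t − 102 = 0.
t = [18.91 + √(357.6 + 2001)] / 9.810 = 6.878 s.
Horizontal: R = v_x · t = 44.34 × 6.878 = 305 m.

305 m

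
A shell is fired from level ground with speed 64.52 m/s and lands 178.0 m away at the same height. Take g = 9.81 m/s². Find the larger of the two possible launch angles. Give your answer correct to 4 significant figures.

Level-ground range: R = v₀² sin(2θ)/g ⇒ sin 2θ = R g / v₀² = 178.0×9.81/64.52² = 0.4195.
2θ = arcsin(0.4195) = 24.803° or 180° − 24.803° = 155.197°.
So θ = 12.40° or θ = 77.60°.

77.60°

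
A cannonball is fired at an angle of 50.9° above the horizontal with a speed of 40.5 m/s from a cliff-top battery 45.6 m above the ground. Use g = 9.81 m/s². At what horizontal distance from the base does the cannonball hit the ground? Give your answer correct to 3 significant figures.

195 m

Components: v_x = 40.5 cos 50.9° = 25.54 m/s, v_y = 40.5 sin 50.9° = 31.43 m/s.
Vertical: 0 = 45.6 + 31.43 t − ½(9.81) t² ⇒ 4.905 t² − 31.43 t − 45.6 = 0.
t = [31.43 + √(987.8 + 894.7)] / 9.810 = 7.627 s.
Horizontal: R = v_x · t = 25.54 × 7.627 = 195 m.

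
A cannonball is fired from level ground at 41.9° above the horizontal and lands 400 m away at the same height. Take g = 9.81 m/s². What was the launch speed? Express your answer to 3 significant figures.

On level ground, R = v₀² sin(2θ) / g, so v₀ = √(R g / sin 2θ).
sin(2 × 41.9°) = 0.9942.
v₀ = √(400 × 9.81 / 0.9942) = √3947 = 62.8 m/s.

62.8 m/s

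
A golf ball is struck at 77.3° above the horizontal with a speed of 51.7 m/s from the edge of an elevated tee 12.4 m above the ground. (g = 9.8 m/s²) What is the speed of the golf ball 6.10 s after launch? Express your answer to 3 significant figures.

14.7 m/s

v_x = 51.7 cos 77.3° = 11.37 m/s (constant).
v_y(t) = 51.7 sin 77.3° − g t = 50.44 − 9.8 × 6.10 = -9.340 m/s.
Speed = √(v_x² + v_y²) = √(129.3 + 87.24) = 14.7 m/s.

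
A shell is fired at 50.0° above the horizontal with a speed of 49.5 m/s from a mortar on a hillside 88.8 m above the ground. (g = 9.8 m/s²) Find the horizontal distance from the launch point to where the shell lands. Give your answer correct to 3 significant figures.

Components: v_x = 49.5 cos 50.0° = 31.82 m/s, v_y = 49.5 sin 50.0° = 37.92 m/s.
Vertical: 0 = 88.8 + 37.92 t − ½(9.8) t² ⇒ 4.900 t² − 37.92 t − 88.8 = 0.
t = [37.92 + √(1438 + 1740)] / 9.800 = 9.622 s.
Horizontal: R = v_x · t = 31.82 × 9.622 = 306 m.

306 m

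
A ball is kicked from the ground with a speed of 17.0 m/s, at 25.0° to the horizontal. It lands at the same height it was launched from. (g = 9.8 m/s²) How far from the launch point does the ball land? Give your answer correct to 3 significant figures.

22.6 m

Components: v_x = 17.0 cos 25.0° = 15.41 m/s, v_y = 17.0 sin 25.0° = 7.185 m/s.
Time of flight (same landing height): t = 2 v_y / g = 2 × 7.185 / 9.8 = 1.466 s.
Range: R = v_x · t = 15.41 × 1.466 = 22.6 m.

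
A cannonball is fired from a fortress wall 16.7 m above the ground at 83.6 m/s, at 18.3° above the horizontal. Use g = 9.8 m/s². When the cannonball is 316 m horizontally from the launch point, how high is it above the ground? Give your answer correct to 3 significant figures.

43.5 m

v_x = 83.6 cos 18.3° = 79.37 m/s, v_y0 = 83.6 sin 18.3° = 26.25 m/s.
Time to reach x = 316 m: t = x / v_x = 316 / 79.37 = 3.981 s.
y = 16.7 + v_y0 t − ½ g t² = 16.7 + 26.25×3.981 − 4.900×3.981² = 43.5 m.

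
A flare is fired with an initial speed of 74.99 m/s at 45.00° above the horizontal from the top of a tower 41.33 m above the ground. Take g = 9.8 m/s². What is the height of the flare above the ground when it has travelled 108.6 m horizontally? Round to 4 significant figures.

v_x = 74.99 cos 45.00° = 53.026 m/s, v_y0 = 74.99 sin 45.00° = 53.026 m/s.
Time to reach x = 108.6 m: t = x / v_x = 108.6 / 53.026 = 2.0481 s.
y = 41.33 + v_y0 t − ½ g t² = 41.33 + 53.026×2.0481 − 4.900×2.0481² = 129.4 m.

129.4 m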